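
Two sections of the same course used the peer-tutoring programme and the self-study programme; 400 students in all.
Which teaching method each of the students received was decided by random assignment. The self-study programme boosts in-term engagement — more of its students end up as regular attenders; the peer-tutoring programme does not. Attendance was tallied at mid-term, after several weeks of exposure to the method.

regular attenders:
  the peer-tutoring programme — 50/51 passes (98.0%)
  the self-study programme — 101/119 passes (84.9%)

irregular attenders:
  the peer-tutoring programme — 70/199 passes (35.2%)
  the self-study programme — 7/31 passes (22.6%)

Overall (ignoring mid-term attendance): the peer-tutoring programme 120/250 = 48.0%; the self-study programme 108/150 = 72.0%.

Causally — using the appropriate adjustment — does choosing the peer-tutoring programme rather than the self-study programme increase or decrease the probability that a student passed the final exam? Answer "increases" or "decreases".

The stratified and pooled comparisons disagree (the peer-tutoring programme wins within each mid-term attendance; the self-study programme wins overall), so the answer turns on the causal role of mid-term attendance.
Mid-term attendance lies on the pathway teaching method → mid-term attendance → outcome, so adjusting for it blocks the indirect effect. For the total causal effect of teaching method, use the unadjusted pooled rates.
Pooled: the peer-tutoring programme 48.0% vs the self-study programme 72.0%; the self-study programme is higher overall.

decreases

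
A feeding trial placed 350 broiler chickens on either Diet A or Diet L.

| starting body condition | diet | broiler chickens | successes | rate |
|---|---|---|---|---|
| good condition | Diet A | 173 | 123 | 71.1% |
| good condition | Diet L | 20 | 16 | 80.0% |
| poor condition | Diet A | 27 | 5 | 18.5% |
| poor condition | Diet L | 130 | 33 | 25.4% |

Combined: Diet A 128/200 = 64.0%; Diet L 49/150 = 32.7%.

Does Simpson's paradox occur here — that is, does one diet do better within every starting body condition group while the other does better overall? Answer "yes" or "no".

Within each starting body condition level (good condition 71.1% vs 80.0%; poor condition 18.5% vs 25.4%), Diet L has the higher rate every time. Pooled: 64.0% vs 32.7% — Diet A has the higher rate overall. The two comparisons disagree.

yes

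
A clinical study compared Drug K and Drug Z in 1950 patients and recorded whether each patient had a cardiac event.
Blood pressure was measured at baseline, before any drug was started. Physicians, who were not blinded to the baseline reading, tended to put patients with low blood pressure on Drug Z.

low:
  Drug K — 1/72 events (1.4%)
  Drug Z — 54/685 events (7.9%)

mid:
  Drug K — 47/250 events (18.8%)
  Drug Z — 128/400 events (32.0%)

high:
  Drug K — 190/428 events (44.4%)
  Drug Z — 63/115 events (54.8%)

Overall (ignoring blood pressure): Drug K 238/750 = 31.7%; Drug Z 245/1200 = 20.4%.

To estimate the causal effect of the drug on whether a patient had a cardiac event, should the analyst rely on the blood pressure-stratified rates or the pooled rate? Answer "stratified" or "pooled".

stratified

The blood pressure-specific comparison favours Drug K throughout, but the pooled figures favour Drug Z. The question is whether to condition on blood pressure.
Nothing the drug does changes blood pressure; the imbalance is an allocation artefact. With blood pressure also predicting the outcome, the pooled figure is confounded, and the within-stratum comparison is the causal one.
Within each level — low: 1.4% vs 7.9%; mid: 18.8% vs 32.0%; high: 44.4% vs 54.8% — Drug K is lower every time.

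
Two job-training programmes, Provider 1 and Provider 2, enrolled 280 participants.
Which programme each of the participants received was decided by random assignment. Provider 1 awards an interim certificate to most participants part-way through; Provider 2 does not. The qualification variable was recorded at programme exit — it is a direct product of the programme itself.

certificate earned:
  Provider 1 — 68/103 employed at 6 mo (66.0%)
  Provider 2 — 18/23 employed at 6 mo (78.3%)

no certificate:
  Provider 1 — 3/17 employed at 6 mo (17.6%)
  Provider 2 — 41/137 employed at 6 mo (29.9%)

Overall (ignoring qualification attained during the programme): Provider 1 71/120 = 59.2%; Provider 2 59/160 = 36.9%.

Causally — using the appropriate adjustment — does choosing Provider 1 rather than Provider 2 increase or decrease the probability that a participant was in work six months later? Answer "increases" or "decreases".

increases

Qualification attained during the programme is recorded after the programme and is itself shifted by it — it sits on the causal path from programme to outcome. Conditioning on a mediator would strip out part of the effect we want; the pooled comparison gives the total causal effect.
Pooled: Provider 1 59.2% vs Provider 2 36.9%; Provider 1 is higher overall.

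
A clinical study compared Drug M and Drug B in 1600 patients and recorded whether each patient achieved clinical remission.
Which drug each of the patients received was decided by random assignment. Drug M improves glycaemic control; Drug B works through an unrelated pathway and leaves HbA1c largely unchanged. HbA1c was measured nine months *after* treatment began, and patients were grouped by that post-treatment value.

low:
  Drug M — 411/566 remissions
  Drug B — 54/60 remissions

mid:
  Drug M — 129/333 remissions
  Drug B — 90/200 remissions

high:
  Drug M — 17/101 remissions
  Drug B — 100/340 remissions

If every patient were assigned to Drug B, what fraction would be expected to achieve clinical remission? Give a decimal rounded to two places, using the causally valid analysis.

0.41

HbA1c is recorded after the drug and is itself shifted by it — it sits on the causal path from drug to outcome. Conditioning on a mediator would strip out part of the effect we want; the pooled comparison gives the total causal effect.
So P(outcome | do(Drug B)) is just the pooled rate for Drug B: 244/600 = 0.407.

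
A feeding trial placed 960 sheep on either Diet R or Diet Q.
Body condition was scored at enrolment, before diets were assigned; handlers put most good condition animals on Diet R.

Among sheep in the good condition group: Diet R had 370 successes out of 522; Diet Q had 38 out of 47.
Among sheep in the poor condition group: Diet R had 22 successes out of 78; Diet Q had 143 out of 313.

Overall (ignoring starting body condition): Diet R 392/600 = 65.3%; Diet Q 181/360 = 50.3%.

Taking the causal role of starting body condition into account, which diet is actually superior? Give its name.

The starting body condition-specific comparison favours Diet Q throughout, but the pooled figures favour Diet R. The question is whether to condition on starting body condition.
The imbalance in starting body condition arose from how sheep were allocated, not from anything the diet did; and starting body condition independently affects the outcome. The pooled gap is confounded — condition on starting body condition.
Within each level — good condition: 70.9% vs 80.9%; poor condition: 28.2% vs 45.7% — Diet Q is higher every time.

Diet Q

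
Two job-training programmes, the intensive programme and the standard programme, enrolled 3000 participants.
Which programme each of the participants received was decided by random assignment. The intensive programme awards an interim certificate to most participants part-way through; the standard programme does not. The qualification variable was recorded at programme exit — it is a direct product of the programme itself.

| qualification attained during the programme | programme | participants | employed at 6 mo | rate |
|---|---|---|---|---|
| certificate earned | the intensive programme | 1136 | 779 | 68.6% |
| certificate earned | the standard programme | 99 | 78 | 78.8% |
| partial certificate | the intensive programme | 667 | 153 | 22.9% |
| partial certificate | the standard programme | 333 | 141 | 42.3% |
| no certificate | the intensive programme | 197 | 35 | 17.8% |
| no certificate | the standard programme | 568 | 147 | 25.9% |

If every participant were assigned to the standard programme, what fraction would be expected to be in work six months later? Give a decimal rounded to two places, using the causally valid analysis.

Qualification attained during the programme is recorded after the programme and is itself shifted by it — it sits on the causal path from programme to outcome. Conditioning on a mediator would strip out part of the effect we want; the pooled comparison gives the total causal effect.
So P(outcome | do(the standard programme)) is just the pooled rate for the standard programme: 366/1000 = 0.366.

0.37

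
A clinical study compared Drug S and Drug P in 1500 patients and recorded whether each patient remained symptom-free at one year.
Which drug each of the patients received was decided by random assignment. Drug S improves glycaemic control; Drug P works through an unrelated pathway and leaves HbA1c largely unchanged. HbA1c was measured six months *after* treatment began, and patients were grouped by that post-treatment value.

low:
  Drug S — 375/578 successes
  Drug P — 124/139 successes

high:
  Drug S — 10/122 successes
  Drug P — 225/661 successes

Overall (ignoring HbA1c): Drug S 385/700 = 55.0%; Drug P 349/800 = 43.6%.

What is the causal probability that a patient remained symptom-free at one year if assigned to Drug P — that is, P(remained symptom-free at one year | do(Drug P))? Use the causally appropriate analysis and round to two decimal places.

0.44

The HbA1c-specific comparison favours Drug P throughout, but the pooled figures favour Drug S. The question is whether to condition on HbA1c.
HbA1c is recorded after the drug and is itself shifted by it — it sits on the causal path from drug to outcome. Conditioning on a mediator would strip out part of the effect we want; the pooled comparison gives the total causal effect.
So P(outcome | do(Drug P)) is just the pooled rate for Drug P: 349/800 = 0.436.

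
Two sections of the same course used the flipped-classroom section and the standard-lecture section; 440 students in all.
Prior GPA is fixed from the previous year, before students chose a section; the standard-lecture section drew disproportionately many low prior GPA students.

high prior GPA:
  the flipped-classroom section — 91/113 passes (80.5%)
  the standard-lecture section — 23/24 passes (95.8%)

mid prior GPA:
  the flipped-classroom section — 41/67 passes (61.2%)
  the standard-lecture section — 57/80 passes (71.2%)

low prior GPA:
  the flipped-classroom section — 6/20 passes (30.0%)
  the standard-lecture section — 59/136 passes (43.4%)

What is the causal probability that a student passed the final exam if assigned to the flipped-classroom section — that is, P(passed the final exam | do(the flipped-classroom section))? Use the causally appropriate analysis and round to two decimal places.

The prior GPA band-specific comparison favours the standard-lecture section throughout, but the pooled figures favour the flipped-classroom section. The question is whether to condition on prior GPA band.
Since prior GPA band is a pre-existing factor (not a product of the teaching method) and it affects the outcome on its own, it is a confounder. The stratified rates, not the pooled rate, identify the causal effect.
Standardising the flipped-classroom section to the population prior GPA band mix: 0.311·91/113 + 0.334·41/67 + 0.355·6/20 = 0.562.

0.56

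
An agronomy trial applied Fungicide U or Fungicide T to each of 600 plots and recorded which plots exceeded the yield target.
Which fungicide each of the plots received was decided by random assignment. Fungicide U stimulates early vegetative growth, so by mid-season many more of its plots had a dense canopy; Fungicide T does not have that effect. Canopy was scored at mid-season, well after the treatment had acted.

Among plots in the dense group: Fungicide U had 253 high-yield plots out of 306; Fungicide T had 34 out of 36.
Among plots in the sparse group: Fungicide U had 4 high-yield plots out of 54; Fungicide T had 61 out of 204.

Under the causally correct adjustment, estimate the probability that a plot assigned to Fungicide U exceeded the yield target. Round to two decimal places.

0.71

The distribution of mid-season canopy is itself part of what the fungicide does — it is an intermediate outcome. Holding it fixed would remove that part of the effect; the total effect is the pooled difference.
So P(outcome | do(Fungicide U)) is just the pooled rate for Fungicide U: 257/360 = 0.714.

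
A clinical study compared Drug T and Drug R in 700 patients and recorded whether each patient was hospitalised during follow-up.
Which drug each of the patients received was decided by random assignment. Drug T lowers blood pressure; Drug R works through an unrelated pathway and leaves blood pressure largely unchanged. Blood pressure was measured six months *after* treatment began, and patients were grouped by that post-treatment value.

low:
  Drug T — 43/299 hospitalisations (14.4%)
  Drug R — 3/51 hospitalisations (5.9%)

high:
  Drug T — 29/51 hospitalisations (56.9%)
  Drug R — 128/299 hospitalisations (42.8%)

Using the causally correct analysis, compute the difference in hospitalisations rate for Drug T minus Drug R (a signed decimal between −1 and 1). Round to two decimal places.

The blood pressure-specific comparison favours Drug R throughout, but the pooled figures favour Drug T. The question is whether to condition on blood pressure.
Blood pressure here is a post-treatment variable shaped by the drug; conditioning on it would introduce bias rather than remove it. The overall comparison is the causal one.
The causal difference is the pooled difference: 0.206 − 0.374 = -0.169.

-0.17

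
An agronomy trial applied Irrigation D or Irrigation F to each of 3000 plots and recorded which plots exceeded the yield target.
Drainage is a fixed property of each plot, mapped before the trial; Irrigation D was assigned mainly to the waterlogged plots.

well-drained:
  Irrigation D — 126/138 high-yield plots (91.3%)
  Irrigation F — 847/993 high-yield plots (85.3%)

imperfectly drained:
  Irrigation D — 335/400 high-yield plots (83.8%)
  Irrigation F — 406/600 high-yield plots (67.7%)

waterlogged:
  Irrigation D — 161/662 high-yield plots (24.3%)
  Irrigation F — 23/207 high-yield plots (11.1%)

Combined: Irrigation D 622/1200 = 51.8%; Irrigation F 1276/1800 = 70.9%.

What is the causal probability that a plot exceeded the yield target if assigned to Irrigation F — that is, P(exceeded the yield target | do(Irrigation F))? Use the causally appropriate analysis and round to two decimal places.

The imbalance in field drainage arose from how plots were allocated, not from anything the irrigation did; and field drainage independently affects the outcome. The pooled gap is confounded — condition on field drainage.
Standardising Irrigation F to the population field drainage mix: 0.377·847/993 + 0.333·406/600 + 0.290·23/207 = 0.579.

0.58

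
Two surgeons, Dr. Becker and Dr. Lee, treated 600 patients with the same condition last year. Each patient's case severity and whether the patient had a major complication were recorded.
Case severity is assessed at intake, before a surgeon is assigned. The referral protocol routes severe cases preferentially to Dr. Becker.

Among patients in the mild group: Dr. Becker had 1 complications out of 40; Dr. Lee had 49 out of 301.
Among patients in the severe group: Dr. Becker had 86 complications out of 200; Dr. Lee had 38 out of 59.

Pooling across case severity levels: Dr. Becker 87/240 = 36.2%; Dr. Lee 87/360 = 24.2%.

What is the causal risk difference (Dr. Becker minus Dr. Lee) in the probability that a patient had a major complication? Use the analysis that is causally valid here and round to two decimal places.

-0.17

Within every case severity level Dr. Becker has the lower rate, yet pooled Dr. Lee does — Simpson's reversal.
Nothing the surgeon does changes case severity; the imbalance is an allocation artefact. With case severity also predicting the outcome, the pooled figure is confounded, and the within-stratum comparison is the causal one.
Adjusting over the population distribution of case severity: 0.568·(0.025−0.163) + 0.432·(0.430−0.644) = -0.171.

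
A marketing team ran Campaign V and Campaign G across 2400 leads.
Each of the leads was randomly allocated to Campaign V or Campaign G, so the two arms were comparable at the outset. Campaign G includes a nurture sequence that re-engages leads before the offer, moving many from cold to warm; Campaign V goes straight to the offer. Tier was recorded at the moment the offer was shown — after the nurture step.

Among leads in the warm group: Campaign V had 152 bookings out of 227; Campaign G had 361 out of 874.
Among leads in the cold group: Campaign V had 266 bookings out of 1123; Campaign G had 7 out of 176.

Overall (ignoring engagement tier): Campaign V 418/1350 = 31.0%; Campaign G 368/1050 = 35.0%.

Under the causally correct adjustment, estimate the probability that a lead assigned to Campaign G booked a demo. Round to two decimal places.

Campaign V is higher inside every engagement tier stratum but Campaign G is higher in aggregate. Whether to stratify depends on how engagement tier relates to the campaign.
Engagement tier lies on the pathway campaign → engagement tier → outcome, so adjusting for it blocks the indirect effect. For the total causal effect of campaign, use the unadjusted pooled rates.
So P(outcome | do(Campaign G)) is just the pooled rate for Campaign G: 368/1050 = 0.350.

0.35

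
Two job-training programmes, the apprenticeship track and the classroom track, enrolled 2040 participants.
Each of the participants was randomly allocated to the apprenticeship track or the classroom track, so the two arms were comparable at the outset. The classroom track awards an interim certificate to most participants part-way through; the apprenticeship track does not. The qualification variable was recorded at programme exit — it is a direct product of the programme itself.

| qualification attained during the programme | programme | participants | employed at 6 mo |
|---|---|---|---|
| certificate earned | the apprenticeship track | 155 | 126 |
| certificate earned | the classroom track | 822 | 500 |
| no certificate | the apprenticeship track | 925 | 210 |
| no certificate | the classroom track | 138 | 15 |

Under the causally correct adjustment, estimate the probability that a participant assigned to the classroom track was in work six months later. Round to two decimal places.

Qualification attained during the programme here is a post-treatment variable shaped by the programme; conditioning on it would introduce bias rather than remove it. The overall comparison is the causal one.
So P(outcome | do(the classroom track)) is just the pooled rate for the classroom track: 515/960 = 0.536.

0.54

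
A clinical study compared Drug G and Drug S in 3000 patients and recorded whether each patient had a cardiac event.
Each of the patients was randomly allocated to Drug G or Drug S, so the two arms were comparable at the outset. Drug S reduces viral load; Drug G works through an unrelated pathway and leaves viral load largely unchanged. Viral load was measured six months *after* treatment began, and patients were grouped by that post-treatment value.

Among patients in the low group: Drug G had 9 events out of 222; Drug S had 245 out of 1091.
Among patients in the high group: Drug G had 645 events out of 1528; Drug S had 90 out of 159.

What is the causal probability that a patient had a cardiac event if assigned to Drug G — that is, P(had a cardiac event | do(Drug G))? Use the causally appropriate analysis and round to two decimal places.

0.37

Viral load is recorded after the drug and is itself shifted by it — it sits on the causal path from drug to outcome. Conditioning on a mediator would strip out part of the effect we want; the pooled comparison gives the total causal effect.
So P(outcome | do(Drug G)) is just the pooled rate for Drug G: 654/1750 = 0.374.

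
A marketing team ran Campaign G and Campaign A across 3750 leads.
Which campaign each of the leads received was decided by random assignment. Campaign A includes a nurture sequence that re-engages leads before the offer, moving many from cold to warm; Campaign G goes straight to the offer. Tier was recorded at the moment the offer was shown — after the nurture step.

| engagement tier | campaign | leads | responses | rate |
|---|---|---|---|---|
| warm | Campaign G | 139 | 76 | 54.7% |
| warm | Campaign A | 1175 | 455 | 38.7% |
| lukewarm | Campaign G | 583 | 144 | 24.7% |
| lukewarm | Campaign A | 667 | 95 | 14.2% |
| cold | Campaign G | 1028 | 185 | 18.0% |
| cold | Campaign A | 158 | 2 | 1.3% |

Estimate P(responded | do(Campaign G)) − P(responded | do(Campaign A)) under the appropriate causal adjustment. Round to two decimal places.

-0.04

Because the campaign influences engagement tier, engagement tier is a post-treatment mediator, not a confounder. Stratifying on it would bias the estimate; the causal effect is the crude pooled difference.
The causal difference is the pooled difference: 0.231 − 0.276 = -0.045.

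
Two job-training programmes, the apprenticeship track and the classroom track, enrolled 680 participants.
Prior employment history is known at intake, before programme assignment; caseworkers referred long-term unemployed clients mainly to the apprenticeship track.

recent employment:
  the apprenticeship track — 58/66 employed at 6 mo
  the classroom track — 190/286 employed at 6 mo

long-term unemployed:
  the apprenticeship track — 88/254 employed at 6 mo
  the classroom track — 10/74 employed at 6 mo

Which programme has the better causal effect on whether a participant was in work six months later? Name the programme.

the apprenticeship track

The prior employment history-specific comparison favours the apprenticeship track throughout, but the pooled figures favour the classroom track. The question is whether to condition on prior employment history.
The imbalance in prior employment history arose from how participants were allocated, not from anything the programme did; and prior employment history independently affects the outcome. The pooled gap is confounded — condition on prior employment history.
Within each level — recent employment: 87.9% vs 66.4%; long-term unemployed: 34.6% vs 13.5% — the apprenticeship track is higher every time.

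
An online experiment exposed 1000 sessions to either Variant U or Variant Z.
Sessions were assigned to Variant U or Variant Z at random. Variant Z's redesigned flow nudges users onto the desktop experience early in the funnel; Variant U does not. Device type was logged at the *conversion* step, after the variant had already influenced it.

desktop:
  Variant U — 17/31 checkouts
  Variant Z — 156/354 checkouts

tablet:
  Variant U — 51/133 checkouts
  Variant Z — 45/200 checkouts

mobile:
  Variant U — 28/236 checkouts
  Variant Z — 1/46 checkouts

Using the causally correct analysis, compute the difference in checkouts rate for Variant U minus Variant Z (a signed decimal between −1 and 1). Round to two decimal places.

-0.10

Because the variant influences device type, device type is a post-treatment mediator, not a confounder. Stratifying on it would bias the estimate; the causal effect is the crude pooled difference.
The causal difference is the pooled difference: 0.240 − 0.337 = -0.097.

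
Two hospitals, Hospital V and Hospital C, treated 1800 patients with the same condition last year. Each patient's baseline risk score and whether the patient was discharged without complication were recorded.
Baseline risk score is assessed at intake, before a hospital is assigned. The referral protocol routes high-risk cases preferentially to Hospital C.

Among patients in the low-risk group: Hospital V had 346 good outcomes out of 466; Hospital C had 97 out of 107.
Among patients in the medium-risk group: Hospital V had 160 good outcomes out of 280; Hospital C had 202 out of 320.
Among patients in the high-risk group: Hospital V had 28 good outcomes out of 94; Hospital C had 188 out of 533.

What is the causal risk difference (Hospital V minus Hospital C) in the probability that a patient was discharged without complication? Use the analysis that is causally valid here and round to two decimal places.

-0.09

Hospital C is higher inside every baseline risk score stratum but Hospital V is higher in aggregate. Whether to stratify depends on how baseline risk score relates to the hospital.
Baseline risk score satisfies the back-door criterion: it is not a descendant of the hospital, and it blocks the spurious path from hospital to outcome. Adjusting for it (i.e., using the within-baseline risk score rates) gives the causal effect.
Adjusting over the population distribution of baseline risk score: 0.318·(0.742−0.907) + 0.333·(0.571−0.631) + 0.348·(0.298−0.353) = -0.091.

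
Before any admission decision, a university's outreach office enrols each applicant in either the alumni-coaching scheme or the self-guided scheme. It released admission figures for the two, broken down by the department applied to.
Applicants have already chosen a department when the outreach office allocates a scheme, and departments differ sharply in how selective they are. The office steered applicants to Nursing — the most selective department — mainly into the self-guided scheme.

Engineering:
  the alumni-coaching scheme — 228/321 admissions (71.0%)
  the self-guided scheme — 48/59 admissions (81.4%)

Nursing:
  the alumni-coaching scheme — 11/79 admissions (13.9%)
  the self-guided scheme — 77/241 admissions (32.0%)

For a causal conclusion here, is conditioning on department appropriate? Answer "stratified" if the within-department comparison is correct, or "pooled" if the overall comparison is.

The department-specific comparison favours the self-guided scheme throughout, but the pooled figures favour the alumni-coaching scheme. The question is whether to condition on department.
Department satisfies the back-door criterion: it is not a descendant of the outreach scheme, and it blocks the spurious path from outreach scheme to outcome. Adjusting for it (i.e., using the within-department rates) gives the causal effect.
Within each level — Engineering: 71.0% vs 81.4%; Nursing: 13.9% vs 32.0% — the self-guided scheme is higher every time.

stratified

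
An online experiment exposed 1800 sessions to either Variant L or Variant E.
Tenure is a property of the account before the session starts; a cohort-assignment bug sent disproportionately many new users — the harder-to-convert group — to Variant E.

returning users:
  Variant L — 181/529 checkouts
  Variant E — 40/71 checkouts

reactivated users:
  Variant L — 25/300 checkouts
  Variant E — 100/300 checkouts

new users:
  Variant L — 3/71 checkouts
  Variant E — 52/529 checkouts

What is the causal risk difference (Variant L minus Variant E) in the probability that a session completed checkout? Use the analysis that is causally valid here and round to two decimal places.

-0.18

Here user tenure is a common cause — it drives both which variant a case falls under and the outcome. The crude comparison mixes populations; the stratum-specific rates are the causally relevant ones.
Adjusting over the population distribution of user tenure: 0.333·(0.342−0.563) + 0.333·(0.083−0.333) + 0.333·(0.042−0.098) = -0.176.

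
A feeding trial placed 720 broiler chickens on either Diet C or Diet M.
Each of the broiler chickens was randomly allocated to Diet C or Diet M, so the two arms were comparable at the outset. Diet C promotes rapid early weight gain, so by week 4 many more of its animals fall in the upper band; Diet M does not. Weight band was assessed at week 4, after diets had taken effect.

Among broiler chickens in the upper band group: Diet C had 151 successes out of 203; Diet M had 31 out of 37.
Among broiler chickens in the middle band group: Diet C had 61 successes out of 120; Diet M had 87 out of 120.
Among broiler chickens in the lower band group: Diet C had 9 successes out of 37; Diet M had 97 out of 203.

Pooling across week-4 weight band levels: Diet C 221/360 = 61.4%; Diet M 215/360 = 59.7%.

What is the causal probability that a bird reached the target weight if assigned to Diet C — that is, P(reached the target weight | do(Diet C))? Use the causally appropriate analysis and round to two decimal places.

The stratified and pooled comparisons disagree (Diet M wins within each week-4 weight band; Diet C wins overall), so the answer turns on the causal role of week-4 weight band.
Week-4 weight band here is a post-treatment variable shaped by the diet; conditioning on it would introduce bias rather than remove it. The overall comparison is the causal one.
So P(outcome | do(Diet C)) is just the pooled rate for Diet C: 221/360 = 0.614.

0.61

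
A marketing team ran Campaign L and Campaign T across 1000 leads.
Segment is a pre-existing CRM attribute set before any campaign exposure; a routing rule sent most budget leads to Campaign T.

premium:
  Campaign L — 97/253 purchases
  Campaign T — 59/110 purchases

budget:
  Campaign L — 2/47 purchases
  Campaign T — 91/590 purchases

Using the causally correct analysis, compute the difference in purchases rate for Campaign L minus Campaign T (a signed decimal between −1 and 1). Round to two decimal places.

Nothing the campaign does changes customer segment; the imbalance is an allocation artefact. With customer segment also predicting the outcome, the pooled figure is confounded, and the within-stratum comparison is the causal one.
Adjusting over the population distribution of customer segment: 0.363·(0.383−0.536) + 0.637·(0.043−0.154) = -0.127.

-0.13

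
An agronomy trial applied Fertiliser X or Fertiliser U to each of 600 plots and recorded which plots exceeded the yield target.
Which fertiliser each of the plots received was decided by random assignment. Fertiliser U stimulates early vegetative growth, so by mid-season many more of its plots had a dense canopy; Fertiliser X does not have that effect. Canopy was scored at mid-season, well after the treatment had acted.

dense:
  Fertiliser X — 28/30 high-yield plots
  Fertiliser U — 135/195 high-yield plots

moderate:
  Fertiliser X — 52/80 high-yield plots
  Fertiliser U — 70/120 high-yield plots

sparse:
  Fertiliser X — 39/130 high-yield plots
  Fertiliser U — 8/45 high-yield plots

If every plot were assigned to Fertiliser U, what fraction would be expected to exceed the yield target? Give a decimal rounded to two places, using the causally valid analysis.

Within every mid-season canopy level Fertiliser X has the higher rate, yet pooled Fertiliser U does — Simpson's reversal.
Stratifying would compare fertilisers among plots the fertilisers themselves sorted into mid-season canopy groups — a form of selection on an intermediate. The unconditioned pooled rates give the total causal effect.
So P(outcome | do(Fertiliser U)) is just the pooled rate for Fertiliser U: 213/360 = 0.592.

0.59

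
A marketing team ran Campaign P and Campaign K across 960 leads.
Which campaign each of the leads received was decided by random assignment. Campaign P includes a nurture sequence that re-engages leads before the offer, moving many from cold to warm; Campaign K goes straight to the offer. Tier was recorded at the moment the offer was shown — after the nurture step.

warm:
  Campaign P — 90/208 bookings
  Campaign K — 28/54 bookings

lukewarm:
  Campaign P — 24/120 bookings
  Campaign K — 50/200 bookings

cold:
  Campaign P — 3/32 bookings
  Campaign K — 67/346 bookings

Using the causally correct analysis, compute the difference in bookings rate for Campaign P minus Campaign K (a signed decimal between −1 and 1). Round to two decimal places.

Within every engagement tier level Campaign K has the higher rate, yet pooled Campaign P does — Simpson's reversal.
Engagement tier is recorded after the campaign and is itself shifted by it — it sits on the causal path from campaign to outcome. Conditioning on a mediator would strip out part of the effect we want; the pooled comparison gives the total causal effect.
The causal difference is the pooled difference: 0.325 − 0.242 = +0.083.

+0.08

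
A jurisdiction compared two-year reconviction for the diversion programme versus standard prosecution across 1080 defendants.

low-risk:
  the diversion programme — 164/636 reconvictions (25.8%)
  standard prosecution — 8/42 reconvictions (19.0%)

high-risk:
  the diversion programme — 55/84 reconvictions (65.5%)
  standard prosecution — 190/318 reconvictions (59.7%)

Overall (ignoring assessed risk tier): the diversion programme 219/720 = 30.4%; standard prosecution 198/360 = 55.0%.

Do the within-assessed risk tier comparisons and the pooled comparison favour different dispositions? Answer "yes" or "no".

yes

Within each assessed risk tier level (low-risk 25.8% vs 19.0%; high-risk 65.5% vs 59.7%), standard prosecution has the lower rate every time. Pooled: 30.4% vs 55.0% — the diversion programme has the lower rate overall. The two comparisons disagree.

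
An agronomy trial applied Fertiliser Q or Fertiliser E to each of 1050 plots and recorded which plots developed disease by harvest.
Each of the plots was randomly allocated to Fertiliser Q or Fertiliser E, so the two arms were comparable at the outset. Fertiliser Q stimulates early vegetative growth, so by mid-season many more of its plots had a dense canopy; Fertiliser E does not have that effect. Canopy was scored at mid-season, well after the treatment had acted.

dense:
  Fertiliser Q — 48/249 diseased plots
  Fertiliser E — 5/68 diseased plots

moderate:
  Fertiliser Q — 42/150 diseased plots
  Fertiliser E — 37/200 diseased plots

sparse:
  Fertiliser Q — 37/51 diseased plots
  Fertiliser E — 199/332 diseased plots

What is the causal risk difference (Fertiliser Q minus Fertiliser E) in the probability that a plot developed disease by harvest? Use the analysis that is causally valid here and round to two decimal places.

The stratified and pooled comparisons disagree (Fertiliser E wins within each mid-season canopy; Fertiliser Q wins overall), so the answer turns on the causal role of mid-season canopy.
Mid-season canopy here is a post-treatment variable shaped by the fertiliser; conditioning on it would introduce bias rather than remove it. The overall comparison is the causal one.
The causal difference is the pooled difference: 0.282 − 0.402 = -0.119.

-0.12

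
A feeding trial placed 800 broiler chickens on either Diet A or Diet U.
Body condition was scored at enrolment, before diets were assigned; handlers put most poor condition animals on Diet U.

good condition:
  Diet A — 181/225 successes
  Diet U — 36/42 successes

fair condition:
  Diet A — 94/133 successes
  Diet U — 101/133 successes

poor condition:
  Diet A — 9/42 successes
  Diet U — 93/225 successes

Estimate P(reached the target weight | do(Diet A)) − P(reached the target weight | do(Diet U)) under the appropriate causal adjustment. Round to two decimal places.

Starting body condition satisfies the back-door criterion: it is not a descendant of the diet, and it blocks the spurious path from diet to outcome. Adjusting for it (i.e., using the within-starting body condition rates) gives the causal effect.
Adjusting over the population distribution of starting body condition: 0.334·(0.804−0.857) + 0.333·(0.707−0.759) + 0.334·(0.214−0.413) = -0.102.

-0.10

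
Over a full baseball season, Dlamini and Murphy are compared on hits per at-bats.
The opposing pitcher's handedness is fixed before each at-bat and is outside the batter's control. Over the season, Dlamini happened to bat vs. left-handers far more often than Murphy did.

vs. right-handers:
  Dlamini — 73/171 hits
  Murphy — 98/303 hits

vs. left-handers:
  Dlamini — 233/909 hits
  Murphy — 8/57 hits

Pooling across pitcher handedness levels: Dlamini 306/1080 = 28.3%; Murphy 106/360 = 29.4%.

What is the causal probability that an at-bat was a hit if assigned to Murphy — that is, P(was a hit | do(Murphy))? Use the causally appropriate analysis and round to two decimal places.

0.20

Pitcher handedness is set before the player has any effect — it is not caused by the player — and it independently drives the outcome. That makes it a confounder, so the causal comparison is within pitcher handedness levels.
Standardising Murphy to the population pitcher handedness mix: 0.329·98/303 + 0.671·8/57 = 0.201.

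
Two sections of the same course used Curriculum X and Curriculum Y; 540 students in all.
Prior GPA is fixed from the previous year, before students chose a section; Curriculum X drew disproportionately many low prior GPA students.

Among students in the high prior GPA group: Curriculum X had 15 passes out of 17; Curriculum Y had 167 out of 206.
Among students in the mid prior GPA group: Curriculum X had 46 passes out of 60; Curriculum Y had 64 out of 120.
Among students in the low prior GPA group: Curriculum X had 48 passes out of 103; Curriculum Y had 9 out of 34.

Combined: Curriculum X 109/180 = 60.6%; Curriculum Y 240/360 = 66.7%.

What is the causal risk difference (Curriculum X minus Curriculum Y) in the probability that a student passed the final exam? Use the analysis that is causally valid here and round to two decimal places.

+0.16

Prior GPA band is set before the teaching method has any effect — it is not caused by the teaching method — and it independently drives the outcome. That makes it a confounder, so the causal comparison is within prior GPA band levels.
Adjusting over the population distribution of prior GPA band: 0.413·(0.882−0.811) + 0.333·(0.767−0.533) + 0.254·(0.466−0.265) = +0.158.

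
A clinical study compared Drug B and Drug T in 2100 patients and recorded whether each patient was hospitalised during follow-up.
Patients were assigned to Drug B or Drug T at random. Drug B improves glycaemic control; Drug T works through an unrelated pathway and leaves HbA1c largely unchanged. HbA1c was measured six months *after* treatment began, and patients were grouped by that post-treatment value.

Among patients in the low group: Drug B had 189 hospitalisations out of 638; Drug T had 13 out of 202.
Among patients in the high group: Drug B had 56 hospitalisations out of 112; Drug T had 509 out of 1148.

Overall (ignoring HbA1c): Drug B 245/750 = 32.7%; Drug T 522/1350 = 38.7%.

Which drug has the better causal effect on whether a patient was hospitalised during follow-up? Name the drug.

The HbA1c-specific comparison favours Drug T throughout, but the pooled figures favour Drug B. The question is whether to condition on HbA1c.
Stratifying would compare drugs among patients the drugs themselves sorted into HbA1c groups — a form of selection on an intermediate. The unconditioned pooled rates give the total causal effect.
Pooled: Drug B 32.7% vs Drug T 38.7%; Drug B is lower overall.

Drug B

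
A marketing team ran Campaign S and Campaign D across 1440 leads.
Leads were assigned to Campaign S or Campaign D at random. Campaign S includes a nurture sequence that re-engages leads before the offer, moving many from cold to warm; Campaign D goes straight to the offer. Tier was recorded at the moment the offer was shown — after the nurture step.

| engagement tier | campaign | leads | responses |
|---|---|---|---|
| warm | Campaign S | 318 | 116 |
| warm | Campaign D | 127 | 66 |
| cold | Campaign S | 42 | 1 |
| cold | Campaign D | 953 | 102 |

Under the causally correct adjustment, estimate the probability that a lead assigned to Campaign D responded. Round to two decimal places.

0.16

The engagement tier-specific comparison favours Campaign D throughout, but the pooled figures favour Campaign S. The question is whether to condition on engagement tier.
Stratifying would compare campaigns among leads the campaigns themselves sorted into engagement tier groups — a form of selection on an intermediate. The unconditioned pooled rates give the total causal effect.
So P(outcome | do(Campaign D)) is just the pooled rate for Campaign D: 168/1080 = 0.156.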